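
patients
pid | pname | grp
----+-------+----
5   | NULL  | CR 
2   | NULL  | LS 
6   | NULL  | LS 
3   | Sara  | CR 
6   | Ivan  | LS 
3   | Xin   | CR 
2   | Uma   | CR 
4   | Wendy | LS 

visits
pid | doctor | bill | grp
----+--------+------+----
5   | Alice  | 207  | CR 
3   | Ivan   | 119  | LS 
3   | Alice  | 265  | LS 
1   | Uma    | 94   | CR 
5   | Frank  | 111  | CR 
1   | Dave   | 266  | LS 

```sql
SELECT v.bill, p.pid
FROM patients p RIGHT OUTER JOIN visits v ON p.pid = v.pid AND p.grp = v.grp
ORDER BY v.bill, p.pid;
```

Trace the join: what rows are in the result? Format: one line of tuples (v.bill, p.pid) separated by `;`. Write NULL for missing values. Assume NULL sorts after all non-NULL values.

RIGHT JOIN keeps every row from `visits`; unmatched rows get NULL for `patients`'s columns.
Matching on p.pid = v.pid AND p.grp = v.grp.
- p row (pid=5, grp=CR): matches 2 v row(s) → 2 output row(s).
- p row (pid=2, grp=LS): no match.
- p row (pid=6, grp=LS): no match.
- p row (pid=3, grp=CR): no match.
- p row (pid=6, grp=LS): no match.
- p row (pid=3, grp=CR): no match.
- p row (pid=2, grp=CR): no match.
- p row (pid=4, grp=LS): no match.
- 4 v row(s) had no p match → kept, p columns NULL.
After projecting and ordering:
v.bill | p.pid
94 | NULL
111 | 5
119 | NULL
207 | 5
265 | NULL
266 | NULL

(94, NULL); (111, 5); (119, NULL); (207, 5); (265, NULL); (266, NULL)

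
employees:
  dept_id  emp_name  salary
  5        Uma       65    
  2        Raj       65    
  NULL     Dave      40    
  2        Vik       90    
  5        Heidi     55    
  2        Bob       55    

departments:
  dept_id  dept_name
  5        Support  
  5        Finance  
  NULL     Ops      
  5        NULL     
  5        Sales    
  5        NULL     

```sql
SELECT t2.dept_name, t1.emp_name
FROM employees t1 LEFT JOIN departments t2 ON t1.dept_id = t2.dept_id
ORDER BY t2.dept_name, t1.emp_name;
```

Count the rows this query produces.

14

LEFT JOIN keeps every row from `employees`; unmatched rows get NULL for `departments`'s columns.
Matching on t1.dept_id = t2.dept_id. A NULL in a compared column never satisfies the condition.
Matched pairs: 10; unmatched t1 rows kept: 4.
Total: 10 matched + 4 padded = 14 rows.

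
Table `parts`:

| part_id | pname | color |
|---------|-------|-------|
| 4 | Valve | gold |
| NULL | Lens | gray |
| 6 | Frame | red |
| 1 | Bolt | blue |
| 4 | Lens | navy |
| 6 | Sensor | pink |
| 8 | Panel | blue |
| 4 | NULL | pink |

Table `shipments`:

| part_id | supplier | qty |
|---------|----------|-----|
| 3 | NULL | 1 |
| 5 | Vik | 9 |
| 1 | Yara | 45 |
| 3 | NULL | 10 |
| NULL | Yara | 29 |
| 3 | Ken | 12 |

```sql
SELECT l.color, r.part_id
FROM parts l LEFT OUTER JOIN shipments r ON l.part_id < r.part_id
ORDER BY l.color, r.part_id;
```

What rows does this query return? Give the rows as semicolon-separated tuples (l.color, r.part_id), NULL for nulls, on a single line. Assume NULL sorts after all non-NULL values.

(blue, 3); (blue, 3); (blue, 3); (blue, 5); (blue, NULL); (gold, 5); (gray, NULL); (navy, 5); (pink, 5); (pink, NULL); (red, NULL)

LEFT JOIN keeps every row from `parts`; unmatched rows get NULL for `shipments`'s columns.
Matching on l.part_id < r.part_id. A NULL in a compared column never satisfies the condition.
- part_id=4: 1 matching r row(s), so 1 row(s) emitted.
- part_id=NULL: no r row matches, row kept with r columns NULL.
- part_id=6: no r row matches, row kept with r columns NULL.
- part_id=1: 4 matching r row(s), so 4 row(s) emitted.
- part_id=4: 1 matching r row(s), so 1 row(s) emitted.
- part_id=6: no r row matches, row kept with r columns NULL.
- part_id=8: no r row matches, row kept with r columns NULL.
- part_id=4: 1 matching r row(s), so 1 row(s) emitted.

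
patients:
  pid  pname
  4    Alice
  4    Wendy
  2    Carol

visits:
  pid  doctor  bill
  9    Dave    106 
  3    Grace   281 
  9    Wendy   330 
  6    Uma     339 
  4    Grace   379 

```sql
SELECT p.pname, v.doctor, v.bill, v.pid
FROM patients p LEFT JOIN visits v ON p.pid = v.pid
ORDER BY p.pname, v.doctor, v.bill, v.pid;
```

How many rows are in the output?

LEFT JOIN keeps every row from `patients`; unmatched rows get NULL for `visits`'s columns.
Matching on p.pid = v.pid.
- p[0] pid=4 → 1 match(es) in v → 1 row(s).
- p[1] pid=4 → 1 match(es) in v → 1 row(s).
- p[2] pid=2 → no match; kept with NULLs on the v side.
Total: 2 matched + 1 padded = 3 rows.

3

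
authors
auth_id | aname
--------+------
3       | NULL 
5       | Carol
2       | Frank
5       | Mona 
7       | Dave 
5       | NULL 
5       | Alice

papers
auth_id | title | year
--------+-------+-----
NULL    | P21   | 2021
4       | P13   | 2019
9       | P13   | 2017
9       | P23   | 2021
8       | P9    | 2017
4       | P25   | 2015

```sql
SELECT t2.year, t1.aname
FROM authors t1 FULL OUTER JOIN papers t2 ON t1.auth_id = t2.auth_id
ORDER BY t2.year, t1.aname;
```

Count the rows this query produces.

FULL OUTER JOIN keeps every row from both sides; unmatched rows get NULL for the other side's columns.
Matching on t1.auth_id = t2.auth_id. A NULL in a compared column never satisfies the condition.
Matched pairs: 0; unmatched t1 rows kept: 7; unmatched t2 rows kept: 6.
Total: 0 matched + 13 padded = 13 rows.

13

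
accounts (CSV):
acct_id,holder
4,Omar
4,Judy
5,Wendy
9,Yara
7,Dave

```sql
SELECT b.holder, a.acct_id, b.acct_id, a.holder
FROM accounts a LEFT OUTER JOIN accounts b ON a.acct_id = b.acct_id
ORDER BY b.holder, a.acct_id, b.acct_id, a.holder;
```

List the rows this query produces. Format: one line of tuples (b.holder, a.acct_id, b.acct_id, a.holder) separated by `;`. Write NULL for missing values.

(Dave, 7, 7, Dave); (Judy, 4, 4, Judy); (Judy, 4, 4, Omar); (Omar, 4, 4, Judy); (Omar, 4, 4, Omar); (Wendy, 5, 5, Wendy); (Yara, 9, 9, Yara)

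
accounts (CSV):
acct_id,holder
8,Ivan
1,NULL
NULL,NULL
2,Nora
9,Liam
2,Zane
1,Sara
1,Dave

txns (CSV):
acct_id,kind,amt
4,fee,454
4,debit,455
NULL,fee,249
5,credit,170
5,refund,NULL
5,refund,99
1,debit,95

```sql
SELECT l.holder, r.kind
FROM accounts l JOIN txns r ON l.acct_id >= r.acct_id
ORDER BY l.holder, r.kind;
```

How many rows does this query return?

INNER JOIN keeps only pairs where the ON condition holds.
Matching on l.acct_id >= r.acct_id. A NULL in a compared column never satisfies the condition.
- l (acct_id=8) pairs with 6 row(s) of r.
- l (acct_id=1) pairs with 1 row(s) of r.
- l (acct_id=NULL) has no partner → excluded.
- l (acct_id=2) pairs with 1 row(s) of r.
- l (acct_id=9) pairs with 6 row(s) of r.
- l (acct_id=2) pairs with 1 row(s) of r.
- l (acct_id=1) pairs with 1 row(s) of r.
- l (acct_id=1) pairs with 1 row(s) of r.
Total: 17 rows.

17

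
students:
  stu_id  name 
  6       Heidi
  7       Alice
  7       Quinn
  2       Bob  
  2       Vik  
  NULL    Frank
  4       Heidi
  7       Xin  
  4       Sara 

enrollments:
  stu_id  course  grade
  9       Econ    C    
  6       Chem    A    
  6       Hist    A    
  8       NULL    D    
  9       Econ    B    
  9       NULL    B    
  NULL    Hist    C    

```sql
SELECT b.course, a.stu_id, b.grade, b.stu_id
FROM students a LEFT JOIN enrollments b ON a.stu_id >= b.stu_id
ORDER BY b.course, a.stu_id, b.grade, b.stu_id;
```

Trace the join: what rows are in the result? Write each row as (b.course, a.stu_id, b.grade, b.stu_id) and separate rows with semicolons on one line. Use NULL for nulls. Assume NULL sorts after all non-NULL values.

(Chem, 6, A, 6); (Chem, 7, A, 6); (Chem, 7, A, 6); (Chem, 7, A, 6); (Hist, 6, A, 6); (Hist, 7, A, 6); (Hist, 7, A, 6); (Hist, 7, A, 6); (NULL, 2, NULL, NULL); (NULL, 2, NULL, NULL); (NULL, 4, NULL, NULL); (NULL, 4, NULL, NULL); (NULL, NULL, NULL, NULL)

LEFT JOIN keeps every row from `students`; unmatched rows get NULL for `enrollments`'s columns.
Matching on a.stu_id >= b.stu_id. A NULL in a compared column never satisfies the condition.
- stu_id=6: 2 matching b row(s), so 2 row(s) emitted.
- stu_id=7: 2 matching b row(s), so 2 row(s) emitted.
- stu_id=7: 2 matching b row(s), so 2 row(s) emitted.
- stu_id=2: no b row matches, row kept with b columns NULL.
- stu_id=2: no b row matches, row kept with b columns NULL.
- stu_id=NULL: no b row matches, row kept with b columns NULL.
- stu_id=4: no b row matches, row kept with b columns NULL.
- stu_id=7: 2 matching b row(s), so 2 row(s) emitted.
- stu_id=4: no b row matches, row kept with b columns NULL.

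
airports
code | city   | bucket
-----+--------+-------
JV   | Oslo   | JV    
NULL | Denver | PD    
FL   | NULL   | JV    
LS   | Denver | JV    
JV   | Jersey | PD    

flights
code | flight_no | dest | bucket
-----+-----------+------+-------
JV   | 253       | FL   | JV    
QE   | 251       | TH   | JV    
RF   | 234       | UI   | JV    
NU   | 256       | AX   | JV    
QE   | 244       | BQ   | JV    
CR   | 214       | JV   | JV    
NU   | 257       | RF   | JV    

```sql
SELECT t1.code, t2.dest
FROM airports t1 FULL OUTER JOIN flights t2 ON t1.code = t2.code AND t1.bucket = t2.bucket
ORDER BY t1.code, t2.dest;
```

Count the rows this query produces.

11

FULL OUTER JOIN keeps every row from both sides; unmatched rows get NULL for the other side's columns.
Matching on t1.code = t2.code AND t1.bucket = t2.bucket. A NULL in a compared column never satisfies the condition.
- t1 (code=JV, bucket=JV) pairs with 1 row(s) of t2.
- t1 (code=NULL, bucket=PD) has no partner → padded with NULL.
- t1 (code=FL, bucket=JV) has no partner → padded with NULL.
- t1 (code=LS, bucket=JV) has no partner → padded with NULL.
- t1 (code=JV, bucket=PD) has no partner → padded with NULL.
- plus 6 unmatched t2 row(s), each kept with NULL t1 columns.
Total: 1 matched + 10 padded = 11 rows.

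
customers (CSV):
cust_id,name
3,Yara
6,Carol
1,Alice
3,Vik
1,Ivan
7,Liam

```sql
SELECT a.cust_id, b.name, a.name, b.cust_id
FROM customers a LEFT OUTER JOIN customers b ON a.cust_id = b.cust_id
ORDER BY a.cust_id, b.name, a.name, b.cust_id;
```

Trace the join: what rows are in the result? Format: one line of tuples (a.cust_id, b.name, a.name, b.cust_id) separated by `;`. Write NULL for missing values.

(1, Alice, Alice, 1); (1, Alice, Ivan, 1); (1, Ivan, Alice, 1); (1, Ivan, Ivan, 1); (3, Vik, Vik, 3); (3, Vik, Yara, 3); (3, Yara, Vik, 3); (3, Yara, Yara, 3); (6, Carol, Carol, 6); (7, Liam, Liam, 7)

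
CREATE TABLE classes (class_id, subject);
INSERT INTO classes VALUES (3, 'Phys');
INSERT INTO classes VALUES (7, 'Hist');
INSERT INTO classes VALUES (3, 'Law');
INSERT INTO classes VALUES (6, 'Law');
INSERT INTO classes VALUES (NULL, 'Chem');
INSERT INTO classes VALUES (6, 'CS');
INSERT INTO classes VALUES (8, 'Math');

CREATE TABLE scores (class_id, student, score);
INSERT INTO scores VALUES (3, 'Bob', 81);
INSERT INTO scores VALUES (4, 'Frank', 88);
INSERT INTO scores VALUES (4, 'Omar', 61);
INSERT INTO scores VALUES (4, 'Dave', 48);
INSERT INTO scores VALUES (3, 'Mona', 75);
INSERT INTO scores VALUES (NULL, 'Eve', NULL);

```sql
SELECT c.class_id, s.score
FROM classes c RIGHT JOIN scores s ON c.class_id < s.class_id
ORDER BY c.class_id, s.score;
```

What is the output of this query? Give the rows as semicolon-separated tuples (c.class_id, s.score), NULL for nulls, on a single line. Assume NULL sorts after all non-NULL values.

(3, 48); (3, 48); (3, 61); (3, 61); (3, 88); (3, 88); (NULL, 75); (NULL, 81); (NULL, NULL)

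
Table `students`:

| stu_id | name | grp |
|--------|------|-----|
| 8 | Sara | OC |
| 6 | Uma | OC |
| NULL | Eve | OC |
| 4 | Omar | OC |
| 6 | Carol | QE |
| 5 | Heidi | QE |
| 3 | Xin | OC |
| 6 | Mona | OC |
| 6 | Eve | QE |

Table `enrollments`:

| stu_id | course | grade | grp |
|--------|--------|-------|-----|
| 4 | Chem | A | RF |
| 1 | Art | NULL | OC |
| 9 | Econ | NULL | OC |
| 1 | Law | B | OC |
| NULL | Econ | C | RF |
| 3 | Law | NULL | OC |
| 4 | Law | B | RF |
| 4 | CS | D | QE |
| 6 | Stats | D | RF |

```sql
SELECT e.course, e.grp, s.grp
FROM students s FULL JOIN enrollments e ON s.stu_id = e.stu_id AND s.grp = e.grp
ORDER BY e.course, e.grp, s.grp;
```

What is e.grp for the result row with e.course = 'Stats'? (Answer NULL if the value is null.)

RF

FULL OUTER JOIN keeps every row from both sides; unmatched rows get NULL for the other side's columns.
Matching on s.stu_id = e.stu_id AND s.grp = e.grp. A NULL in a compared column never satisfies the condition.
- s row (stu_id=8, grp=OC): no match → kept, e columns NULL.
- s row (stu_id=6, grp=OC): no match → kept, e columns NULL.
- s row (stu_id=NULL, grp=OC): no match → kept, e columns NULL.
- s row (stu_id=4, grp=OC): no match → kept, e columns NULL.
- s row (stu_id=6, grp=QE): no match → kept, e columns NULL.
- s row (stu_id=5, grp=QE): no match → kept, e columns NULL.
- s row (stu_id=3, grp=OC): matches 1 e row(s) → 1 output row(s).
- s row (stu_id=6, grp=OC): no match → kept, e columns NULL.
- s row (stu_id=6, grp=QE): no match → kept, e columns NULL.
- plus 8 unmatched e row(s), each kept with NULL s columns.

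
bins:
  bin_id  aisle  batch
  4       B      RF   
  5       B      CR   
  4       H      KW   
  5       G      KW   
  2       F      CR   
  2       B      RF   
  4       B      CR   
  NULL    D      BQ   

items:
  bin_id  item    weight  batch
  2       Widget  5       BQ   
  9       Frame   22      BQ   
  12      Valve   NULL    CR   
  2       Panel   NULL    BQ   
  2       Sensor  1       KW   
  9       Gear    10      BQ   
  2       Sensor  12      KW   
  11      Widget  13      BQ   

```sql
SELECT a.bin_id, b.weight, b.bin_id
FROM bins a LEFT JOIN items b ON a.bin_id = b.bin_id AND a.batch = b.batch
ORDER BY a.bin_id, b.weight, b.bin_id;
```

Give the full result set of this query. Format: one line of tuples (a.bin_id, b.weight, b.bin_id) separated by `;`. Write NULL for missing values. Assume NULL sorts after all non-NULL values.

LEFT JOIN keeps every row from `bins`; unmatched rows get NULL for `items`'s columns.
Matching on a.bin_id = b.bin_id AND a.batch = b.batch. A NULL in a compared column never satisfies the condition.
- a (bin_id=4, batch=RF) has no partner → padded with NULL.
- a (bin_id=5, batch=CR) has no partner → padded with NULL.
- a (bin_id=4, batch=KW) has no partner → padded with NULL.
- a (bin_id=5, batch=KW) has no partner → padded with NULL.
- a (bin_id=2, batch=CR) has no partner → padded with NULL.
- a (bin_id=2, batch=RF) has no partner → padded with NULL.
- a (bin_id=4, batch=CR) has no partner → padded with NULL.
- a (bin_id=NULL, batch=BQ) has no partner → padded with NULL.
After projecting and ordering:
a.bin_id | b.weight | b.bin_id
2 | NULL | NULL
2 | NULL | NULL
4 | NULL | NULL
4 | NULL | NULL
4 | NULL | NULL
5 | NULL | NULL
5 | NULL | NULL
NULL | NULL | NULL

(2, NULL, NULL); (2, NULL, NULL); (4, NULL, NULL); (4, NULL, NULL); (4, NULL, NULL); (5, NULL, NULL); (5, NULL, NULL); (NULL, NULL, NULL)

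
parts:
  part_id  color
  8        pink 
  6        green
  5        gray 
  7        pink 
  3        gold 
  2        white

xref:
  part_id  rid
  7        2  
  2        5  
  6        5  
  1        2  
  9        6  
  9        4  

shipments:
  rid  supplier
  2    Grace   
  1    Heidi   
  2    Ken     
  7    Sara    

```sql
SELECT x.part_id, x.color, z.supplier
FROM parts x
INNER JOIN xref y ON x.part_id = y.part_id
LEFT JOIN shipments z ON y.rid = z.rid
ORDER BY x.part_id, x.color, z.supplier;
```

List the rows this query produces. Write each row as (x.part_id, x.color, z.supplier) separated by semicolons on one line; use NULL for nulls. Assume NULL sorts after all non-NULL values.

(2, white, NULL); (6, green, NULL); (7, pink, Grace); (7, pink, Ken)

Joins associate left-to-right: parts INNER JOIN xref on part_id gives 3 intermediate row(s).
Then LEFT JOIN `shipments z` on rid: each of those 3 rows is kept; rows whose y.rid has no match in z get NULL for z's columns.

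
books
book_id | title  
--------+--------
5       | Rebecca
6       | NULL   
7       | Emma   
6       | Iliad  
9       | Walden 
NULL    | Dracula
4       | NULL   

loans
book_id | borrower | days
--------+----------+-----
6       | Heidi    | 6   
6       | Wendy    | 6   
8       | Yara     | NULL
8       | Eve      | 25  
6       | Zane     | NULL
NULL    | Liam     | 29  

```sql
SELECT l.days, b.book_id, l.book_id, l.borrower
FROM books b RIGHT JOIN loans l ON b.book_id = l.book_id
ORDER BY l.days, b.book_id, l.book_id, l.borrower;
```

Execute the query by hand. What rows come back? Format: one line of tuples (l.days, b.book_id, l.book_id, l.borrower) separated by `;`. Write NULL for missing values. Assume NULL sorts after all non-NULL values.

(6, 6, 6, Heidi); (6, 6, 6, Heidi); (6, 6, 6, Wendy); (6, 6, 6, Wendy); (25, NULL, 8, Eve); (29, NULL, NULL, Liam); (NULL, 6, 6, Zane); (NULL, 6, 6, Zane); (NULL, NULL, 8, Yara)

RIGHT JOIN keeps every row from `loans`; unmatched rows get NULL for `books`'s columns.
Matching on b.book_id = l.book_id. A NULL in a compared column never satisfies the condition.
Matched pairs: 6; unmatched l rows kept: 3.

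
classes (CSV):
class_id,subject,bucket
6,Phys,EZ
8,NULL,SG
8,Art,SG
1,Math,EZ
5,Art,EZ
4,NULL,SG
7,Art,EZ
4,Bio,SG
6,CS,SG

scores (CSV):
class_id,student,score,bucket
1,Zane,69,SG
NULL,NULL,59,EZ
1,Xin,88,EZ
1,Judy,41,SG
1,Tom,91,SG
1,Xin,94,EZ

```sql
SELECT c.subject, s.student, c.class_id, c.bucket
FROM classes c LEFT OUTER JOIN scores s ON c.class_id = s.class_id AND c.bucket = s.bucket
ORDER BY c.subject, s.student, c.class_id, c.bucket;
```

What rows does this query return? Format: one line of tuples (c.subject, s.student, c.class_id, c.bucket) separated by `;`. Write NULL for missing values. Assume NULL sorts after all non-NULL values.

LEFT JOIN keeps every row from `classes`; unmatched rows get NULL for `scores`'s columns.
Matching on c.class_id = s.class_id AND c.bucket = s.bucket. A NULL in a compared column never satisfies the condition.
Matched pairs: 2; unmatched c rows kept: 8.

(Art, NULL, 5, EZ); (Art, NULL, 7, EZ); (Art, NULL, 8, SG); (Bio, NULL, 4, SG); (CS, NULL, 6, SG); (Math, Xin, 1, EZ); (Math, Xin, 1, EZ); (Phys, NULL, 6, EZ); (NULL, NULL, 4, SG); (NULL, NULL, 8, SG)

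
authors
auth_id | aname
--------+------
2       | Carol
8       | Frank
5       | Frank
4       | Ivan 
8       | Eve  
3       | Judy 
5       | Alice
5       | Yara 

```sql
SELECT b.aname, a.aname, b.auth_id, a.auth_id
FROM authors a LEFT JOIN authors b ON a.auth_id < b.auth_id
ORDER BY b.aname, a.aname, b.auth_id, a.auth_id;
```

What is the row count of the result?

LEFT JOIN keeps every row from `authors a`; unmatched rows get NULL for `authors b`'s columns.
Matching on a.auth_id < b.auth_id.
- a (auth_id=2) pairs with 7 row(s) of b.
- a (auth_id=8) has no partner → padded with NULL.
- a (auth_id=5) pairs with 2 row(s) of b.
- a (auth_id=4) pairs with 5 row(s) of b.
- a (auth_id=8) has no partner → padded with NULL.
- a (auth_id=3) pairs with 6 row(s) of b.
- a (auth_id=5) pairs with 2 row(s) of b.
- a (auth_id=5) pairs with 2 row(s) of b.
Total: 24 matched + 2 padded = 26 rows.

26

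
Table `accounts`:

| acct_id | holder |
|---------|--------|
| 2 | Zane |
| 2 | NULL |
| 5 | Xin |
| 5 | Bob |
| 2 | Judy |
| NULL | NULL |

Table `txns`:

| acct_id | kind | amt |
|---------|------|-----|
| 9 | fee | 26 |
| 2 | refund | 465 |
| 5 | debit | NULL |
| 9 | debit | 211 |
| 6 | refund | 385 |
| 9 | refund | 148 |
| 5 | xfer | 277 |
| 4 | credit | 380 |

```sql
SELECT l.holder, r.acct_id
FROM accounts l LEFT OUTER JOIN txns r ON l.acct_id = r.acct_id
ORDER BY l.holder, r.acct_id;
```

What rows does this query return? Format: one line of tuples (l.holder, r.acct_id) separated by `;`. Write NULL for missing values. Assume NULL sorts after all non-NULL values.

(Bob, 5); (Bob, 5); (Judy, 2); (Xin, 5); (Xin, 5); (Zane, 2); (NULL, 2); (NULL, NULL)

LEFT JOIN keeps every row from `accounts`; unmatched rows get NULL for `txns`'s columns.
Matching on l.acct_id = r.acct_id. A NULL in a compared column never satisfies the condition.
- l (acct_id=2) pairs with 1 row(s) of r.
- l (acct_id=2) pairs with 1 row(s) of r.
- l (acct_id=5) pairs with 2 row(s) of r.
- l (acct_id=5) pairs with 2 row(s) of r.
- l (acct_id=2) pairs with 1 row(s) of r.
- l (acct_id=NULL) has no partner → padded with NULL.
After projecting and ordering:
l.holder | r.acct_id
Bob | 5
Bob | 5
Judy | 2
Xin | 5
Xin | 5
Zane | 2
NULL | 2
NULL | NULL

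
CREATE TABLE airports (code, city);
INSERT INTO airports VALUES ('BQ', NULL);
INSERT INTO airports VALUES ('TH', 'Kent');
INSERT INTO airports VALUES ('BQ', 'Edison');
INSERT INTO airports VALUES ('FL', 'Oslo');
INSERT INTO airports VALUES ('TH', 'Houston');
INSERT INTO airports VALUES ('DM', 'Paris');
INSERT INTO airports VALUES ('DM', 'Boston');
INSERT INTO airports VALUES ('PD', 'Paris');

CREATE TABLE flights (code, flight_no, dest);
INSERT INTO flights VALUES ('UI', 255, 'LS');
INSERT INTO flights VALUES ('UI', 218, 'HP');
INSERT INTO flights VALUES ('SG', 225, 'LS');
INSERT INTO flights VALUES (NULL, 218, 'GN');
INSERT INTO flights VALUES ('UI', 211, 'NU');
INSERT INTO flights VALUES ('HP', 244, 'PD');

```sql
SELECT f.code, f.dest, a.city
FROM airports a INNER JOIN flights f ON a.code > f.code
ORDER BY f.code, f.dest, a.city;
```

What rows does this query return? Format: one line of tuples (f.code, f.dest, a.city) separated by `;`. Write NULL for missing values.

(HP, PD, Houston); (HP, PD, Kent); (HP, PD, Paris); (SG, LS, Houston); (SG, LS, Kent)

INNER JOIN keeps only pairs where the ON condition holds.
Matching on a.code > f.code. A NULL in a compared column never satisfies the condition.
- a[0] code=BQ → no match; dropped.
- a[1] code=TH → 2 match(es) in f → 2 row(s).
- a[2] code=BQ → no match; dropped.
- a[3] code=FL → no match; dropped.
- a[4] code=TH → 2 match(es) in f → 2 row(s).
- a[5] code=DM → no match; dropped.
- a[6] code=DM → no match; dropped.
- a[7] code=PD → 1 match(es) in f → 1 row(s).
After projecting and ordering:
f.code | f.dest | a.city
HP | PD | Houston
HP | PD | Kent
HP | PD | Paris
SG | LS | Houston
SG | LS | Kent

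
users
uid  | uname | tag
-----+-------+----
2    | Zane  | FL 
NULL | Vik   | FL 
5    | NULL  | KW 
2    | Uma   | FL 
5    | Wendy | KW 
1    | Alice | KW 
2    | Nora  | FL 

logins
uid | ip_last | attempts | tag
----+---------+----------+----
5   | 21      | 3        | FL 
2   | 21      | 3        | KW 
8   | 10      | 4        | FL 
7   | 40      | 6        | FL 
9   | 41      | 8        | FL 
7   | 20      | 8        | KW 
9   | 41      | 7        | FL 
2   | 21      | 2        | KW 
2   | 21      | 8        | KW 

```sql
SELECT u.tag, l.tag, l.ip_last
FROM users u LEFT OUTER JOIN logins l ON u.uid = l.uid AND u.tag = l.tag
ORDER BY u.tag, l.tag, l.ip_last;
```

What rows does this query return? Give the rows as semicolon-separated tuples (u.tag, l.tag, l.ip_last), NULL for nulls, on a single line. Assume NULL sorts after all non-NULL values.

LEFT JOIN keeps every row from `users`; unmatched rows get NULL for `logins`'s columns.
Matching on u.uid = l.uid AND u.tag = l.tag. A NULL in a compared column never satisfies the condition.
- uid=2, tag=FL: no l row matches, row kept with l columns NULL.
- uid=NULL, tag=FL: no l row matches, row kept with l columns NULL.
- uid=5, tag=KW: no l row matches, row kept with l columns NULL.
- uid=2, tag=FL: no l row matches, row kept with l columns NULL.
- uid=5, tag=KW: no l row matches, row kept with l columns NULL.
- uid=1, tag=KW: no l row matches, row kept with l columns NULL.
- uid=2, tag=FL: no l row matches, row kept with l columns NULL.
After projecting and ordering:
u.tag | l.tag | l.ip_last
FL | NULL | NULL
FL | NULL | NULL
FL | NULL | NULL
FL | NULL | NULL
KW | NULL | NULL
KW | NULL | NULL
KW | NULL | NULL

(FL, NULL, NULL); (FL, NULL, NULL); (FL, NULL, NULL); (FL, NULL, NULL); (KW, NULL, NULL); (KW, NULL, NULL); (KW, NULL, NULL)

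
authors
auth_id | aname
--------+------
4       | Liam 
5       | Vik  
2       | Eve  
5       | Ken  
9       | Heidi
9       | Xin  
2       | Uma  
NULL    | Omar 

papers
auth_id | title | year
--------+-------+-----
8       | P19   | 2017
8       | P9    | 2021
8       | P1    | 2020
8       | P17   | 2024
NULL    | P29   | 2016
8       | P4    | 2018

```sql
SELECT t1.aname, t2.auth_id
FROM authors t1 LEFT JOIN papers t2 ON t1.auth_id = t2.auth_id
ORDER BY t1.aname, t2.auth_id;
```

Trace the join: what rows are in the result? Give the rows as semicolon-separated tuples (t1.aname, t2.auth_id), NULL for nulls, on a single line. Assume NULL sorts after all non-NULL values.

(Eve, NULL); (Heidi, NULL); (Ken, NULL); (Liam, NULL); (Omar, NULL); (Uma, NULL); (Vik, NULL); (Xin, NULL)

LEFT JOIN keeps every row from `authors`; unmatched rows get NULL for `papers`'s columns.
Matching on t1.auth_id = t2.auth_id. A NULL in a compared column never satisfies the condition.
Matched pairs: 0; unmatched t1 rows kept: 8.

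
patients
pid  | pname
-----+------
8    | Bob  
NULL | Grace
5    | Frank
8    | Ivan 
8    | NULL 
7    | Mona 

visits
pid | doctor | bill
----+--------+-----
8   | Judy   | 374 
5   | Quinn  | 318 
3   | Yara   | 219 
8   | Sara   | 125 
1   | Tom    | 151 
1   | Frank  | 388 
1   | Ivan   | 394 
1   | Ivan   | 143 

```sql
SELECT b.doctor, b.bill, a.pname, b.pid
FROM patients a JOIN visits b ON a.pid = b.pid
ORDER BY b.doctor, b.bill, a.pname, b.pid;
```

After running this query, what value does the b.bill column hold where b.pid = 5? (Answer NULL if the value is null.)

INNER JOIN keeps only pairs where the ON condition holds.
Matching on a.pid = b.pid. A NULL in a compared column never satisfies the condition.
Matched pairs: 7.

318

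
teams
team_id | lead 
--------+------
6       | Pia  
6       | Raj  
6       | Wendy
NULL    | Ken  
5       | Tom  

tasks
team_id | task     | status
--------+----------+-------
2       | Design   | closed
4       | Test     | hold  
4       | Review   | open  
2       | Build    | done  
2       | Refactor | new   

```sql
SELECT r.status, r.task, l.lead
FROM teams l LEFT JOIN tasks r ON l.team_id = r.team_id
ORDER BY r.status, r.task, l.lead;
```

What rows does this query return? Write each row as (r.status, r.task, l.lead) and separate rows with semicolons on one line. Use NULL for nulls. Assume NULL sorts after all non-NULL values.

(NULL, NULL, Ken); (NULL, NULL, Pia); (NULL, NULL, Raj); (NULL, NULL, Tom); (NULL, NULL, Wendy)

LEFT JOIN keeps every row from `teams`; unmatched rows get NULL for `tasks`'s columns.
Matching on l.team_id = r.team_id. A NULL in a compared column never satisfies the condition.
- l[0] team_id=6 → no match; kept with NULLs on the r side.
- l[1] team_id=6 → no match; kept with NULLs on the r side.
- l[2] team_id=6 → no match; kept with NULLs on the r side.
- l[3] team_id=NULL → no match; kept with NULLs on the r side.
- l[4] team_id=5 → no match; kept with NULLs on the r side.
After projecting and ordering:
r.status | r.task | l.lead
NULL | NULL | Ken
NULL | NULL | Pia
NULL | NULL | Raj
NULL | NULL | Tom
NULL | NULL | Wendy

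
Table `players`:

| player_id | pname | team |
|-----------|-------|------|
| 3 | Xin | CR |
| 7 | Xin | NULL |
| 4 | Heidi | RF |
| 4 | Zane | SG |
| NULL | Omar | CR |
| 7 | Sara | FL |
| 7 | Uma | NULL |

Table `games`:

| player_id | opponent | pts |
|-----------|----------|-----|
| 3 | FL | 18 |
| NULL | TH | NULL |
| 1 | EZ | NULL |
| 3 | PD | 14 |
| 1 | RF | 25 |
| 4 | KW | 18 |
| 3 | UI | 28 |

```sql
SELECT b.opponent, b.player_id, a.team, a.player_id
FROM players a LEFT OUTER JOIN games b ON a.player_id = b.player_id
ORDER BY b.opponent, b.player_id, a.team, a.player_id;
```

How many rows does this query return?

LEFT JOIN keeps every row from `players`; unmatched rows get NULL for `games`'s columns.
Matching on a.player_id = b.player_id. A NULL in a compared column never satisfies the condition.
- a row (player_id=3): matches 3 b row(s) → 3 output row(s).
- a row (player_id=7): no match → kept, b columns NULL.
- a row (player_id=4): matches 1 b row(s) → 1 output row(s).
- a row (player_id=4): matches 1 b row(s) → 1 output row(s).
- a row (player_id=NULL): no match → kept, b columns NULL.
- a row (player_id=7): no match → kept, b columns NULL.
- a row (player_id=7): no match → kept, b columns NULL.
Total: 5 matched + 4 padded = 9 rows.

9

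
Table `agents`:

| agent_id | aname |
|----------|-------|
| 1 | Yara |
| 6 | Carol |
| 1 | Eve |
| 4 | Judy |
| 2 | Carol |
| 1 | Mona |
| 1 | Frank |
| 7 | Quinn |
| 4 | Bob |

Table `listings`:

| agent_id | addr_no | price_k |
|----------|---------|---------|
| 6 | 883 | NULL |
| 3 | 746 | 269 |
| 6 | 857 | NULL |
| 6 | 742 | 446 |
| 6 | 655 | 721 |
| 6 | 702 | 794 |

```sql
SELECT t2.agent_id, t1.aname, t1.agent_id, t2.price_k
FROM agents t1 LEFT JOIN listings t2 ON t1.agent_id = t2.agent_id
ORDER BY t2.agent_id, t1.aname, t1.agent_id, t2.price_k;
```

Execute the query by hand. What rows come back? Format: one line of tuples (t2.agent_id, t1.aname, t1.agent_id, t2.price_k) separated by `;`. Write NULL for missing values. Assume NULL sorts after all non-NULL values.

(6, Carol, 6, 446); (6, Carol, 6, 721); (6, Carol, 6, 794); (6, Carol, 6, NULL); (6, Carol, 6, NULL); (NULL, Bob, 4, NULL); (NULL, Carol, 2, NULL); (NULL, Eve, 1, NULL); (NULL, Frank, 1, NULL); (NULL, Judy, 4, NULL); (NULL, Mona, 1, NULL); (NULL, Quinn, 7, NULL); (NULL, Yara, 1, NULL)

LEFT JOIN keeps every row from `agents`; unmatched rows get NULL for `listings`'s columns.
Matching on t1.agent_id = t2.agent_id.
- t1 row (agent_id=1): no match → kept, t2 columns NULL.
- t1 row (agent_id=6): matches 5 t2 row(s) → 5 output row(s).
- t1 row (agent_id=1): no match → kept, t2 columns NULL.
- t1 row (agent_id=4): no match → kept, t2 columns NULL.
- t1 row (agent_id=2): no match → kept, t2 columns NULL.
- t1 row (agent_id=1): no match → kept, t2 columns NULL.
- t1 row (agent_id=1): no match → kept, t2 columns NULL.
- t1 row (agent_id=7): no match → kept, t2 columns NULL.
- t1 row (agent_id=4): no match → kept, t2 columns NULL.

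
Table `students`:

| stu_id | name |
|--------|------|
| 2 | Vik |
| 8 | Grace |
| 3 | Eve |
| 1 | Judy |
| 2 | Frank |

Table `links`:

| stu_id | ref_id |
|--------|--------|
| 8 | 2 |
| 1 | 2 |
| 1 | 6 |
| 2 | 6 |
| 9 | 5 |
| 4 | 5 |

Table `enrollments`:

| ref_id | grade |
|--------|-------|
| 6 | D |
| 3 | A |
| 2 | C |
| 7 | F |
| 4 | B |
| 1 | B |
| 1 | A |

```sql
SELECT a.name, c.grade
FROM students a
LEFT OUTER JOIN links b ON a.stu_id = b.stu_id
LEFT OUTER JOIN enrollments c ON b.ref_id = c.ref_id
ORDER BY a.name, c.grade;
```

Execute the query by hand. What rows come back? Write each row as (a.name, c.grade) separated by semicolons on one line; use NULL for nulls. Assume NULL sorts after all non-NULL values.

Evaluate left to right. First `students a LEFT JOIN links b` on stu_id: 6 row(s).
Then LEFT JOIN `enrollments c` on ref_id: each of those 6 rows is kept; rows whose b.ref_id has no match in c get NULL for c's columns.

(Eve, NULL); (Frank, D); (Grace, C); (Judy, C); (Judy, D); (Vik, D)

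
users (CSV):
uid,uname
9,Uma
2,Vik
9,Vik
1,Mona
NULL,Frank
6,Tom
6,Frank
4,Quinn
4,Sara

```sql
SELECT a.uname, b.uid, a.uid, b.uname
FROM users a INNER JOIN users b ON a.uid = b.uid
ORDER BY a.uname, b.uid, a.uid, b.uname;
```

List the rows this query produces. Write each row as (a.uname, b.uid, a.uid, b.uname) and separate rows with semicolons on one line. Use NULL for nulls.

INNER JOIN keeps only pairs where the ON condition holds.
Matching on a.uid = b.uid. A NULL in a compared column never satisfies the condition.
- a[0] uid=9 → 2 match(es) in b → 2 row(s).
- a[1] uid=2 → 1 match(es) in b → 1 row(s).
- a[2] uid=9 → 2 match(es) in b → 2 row(s).
- a[3] uid=1 → 1 match(es) in b → 1 row(s).
- a[4] uid=NULL → no match; dropped.
- a[5] uid=6 → 2 match(es) in b → 2 row(s).
- a[6] uid=6 → 2 match(es) in b → 2 row(s).
- a[7] uid=4 → 2 match(es) in b → 2 row(s).
- a[8] uid=4 → 2 match(es) in b → 2 row(s).

(Frank, 6, 6, Frank); (Frank, 6, 6, Tom); (Mona, 1, 1, Mona); (Quinn, 4, 4, Quinn); (Quinn, 4, 4, Sara); (Sara, 4, 4, Quinn); (Sara, 4, 4, Sara); (Tom, 6, 6, Frank); (Tom, 6, 6, Tom); (Uma, 9, 9, Uma); (Uma, 9, 9, Vik); (Vik, 2, 2, Vik); (Vik, 9, 9, Uma); (Vik, 9, 9, Vik)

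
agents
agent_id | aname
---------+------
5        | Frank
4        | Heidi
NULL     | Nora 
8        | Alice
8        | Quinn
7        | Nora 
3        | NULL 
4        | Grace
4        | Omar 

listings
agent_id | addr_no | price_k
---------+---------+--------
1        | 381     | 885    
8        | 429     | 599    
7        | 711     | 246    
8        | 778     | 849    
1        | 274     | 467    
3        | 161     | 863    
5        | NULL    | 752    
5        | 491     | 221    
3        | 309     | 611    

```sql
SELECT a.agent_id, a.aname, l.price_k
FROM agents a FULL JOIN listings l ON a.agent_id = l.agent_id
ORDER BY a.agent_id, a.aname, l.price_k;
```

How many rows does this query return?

FULL OUTER JOIN keeps every row from both sides; unmatched rows get NULL for the other side's columns.
Matching on a.agent_id = l.agent_id. A NULL in a compared column never satisfies the condition.
- a (agent_id=5) pairs with 2 row(s) of l.
- a (agent_id=4) has no partner → padded with NULL.
- a (agent_id=NULL) has no partner → padded with NULL.
- a (agent_id=8) pairs with 2 row(s) of l.
- a (agent_id=8) pairs with 2 row(s) of l.
- a (agent_id=7) pairs with 1 row(s) of l.
- a (agent_id=3) pairs with 2 row(s) of l.
- a (agent_id=4) has no partner → padded with NULL.
- a (agent_id=4) has no partner → padded with NULL.
- plus 2 unmatched l row(s), each kept with NULL a columns.
Total: 9 matched + 6 padded = 15 rows.

15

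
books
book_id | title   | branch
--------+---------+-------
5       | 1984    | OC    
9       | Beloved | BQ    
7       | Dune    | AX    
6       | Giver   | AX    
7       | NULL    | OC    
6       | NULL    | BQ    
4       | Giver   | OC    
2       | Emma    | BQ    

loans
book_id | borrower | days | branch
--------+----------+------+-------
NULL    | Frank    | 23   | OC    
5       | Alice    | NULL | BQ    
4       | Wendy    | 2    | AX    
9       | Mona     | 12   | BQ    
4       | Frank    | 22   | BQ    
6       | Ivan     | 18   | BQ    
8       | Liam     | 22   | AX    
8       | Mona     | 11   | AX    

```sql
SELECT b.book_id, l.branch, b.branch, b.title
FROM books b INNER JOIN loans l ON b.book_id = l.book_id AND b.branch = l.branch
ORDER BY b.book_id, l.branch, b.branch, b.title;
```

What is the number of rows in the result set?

INNER JOIN keeps only pairs where the ON condition holds.
Matching on b.book_id = l.book_id AND b.branch = l.branch. A NULL in a compared column never satisfies the condition.
- b (book_id=5, branch=OC) has no partner → excluded.
- b (book_id=9, branch=BQ) pairs with 1 row(s) of l.
- b (book_id=7, branch=AX) has no partner → excluded.
- b (book_id=6, branch=AX) has no partner → excluded.
- b (book_id=7, branch=OC) has no partner → excluded.
- b (book_id=6, branch=BQ) pairs with 1 row(s) of l.
- b (book_id=4, branch=OC) has no partner → excluded.
- b (book_id=2, branch=BQ) has no partner → excluded.
Total: 2 rows.

2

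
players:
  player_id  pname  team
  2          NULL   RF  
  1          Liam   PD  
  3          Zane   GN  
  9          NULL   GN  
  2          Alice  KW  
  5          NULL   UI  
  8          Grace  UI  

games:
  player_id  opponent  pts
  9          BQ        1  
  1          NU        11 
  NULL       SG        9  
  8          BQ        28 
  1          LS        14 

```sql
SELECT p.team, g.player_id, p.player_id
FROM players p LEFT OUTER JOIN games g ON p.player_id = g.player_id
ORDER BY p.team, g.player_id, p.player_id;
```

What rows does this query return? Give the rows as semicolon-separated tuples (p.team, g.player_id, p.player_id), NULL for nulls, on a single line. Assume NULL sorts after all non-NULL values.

(GN, 9, 9); (GN, NULL, 3); (KW, NULL, 2); (PD, 1, 1); (PD, 1, 1); (RF, NULL, 2); (UI, 8, 8); (UI, NULL, 5)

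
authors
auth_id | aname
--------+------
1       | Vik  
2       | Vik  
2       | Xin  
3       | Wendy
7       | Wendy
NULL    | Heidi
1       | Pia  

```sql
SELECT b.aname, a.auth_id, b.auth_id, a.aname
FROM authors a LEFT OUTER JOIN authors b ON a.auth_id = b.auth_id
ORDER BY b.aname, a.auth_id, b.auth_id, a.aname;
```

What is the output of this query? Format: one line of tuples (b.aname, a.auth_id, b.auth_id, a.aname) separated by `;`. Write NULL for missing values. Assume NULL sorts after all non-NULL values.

(Pia, 1, 1, Pia); (Pia, 1, 1, Vik); (Vik, 1, 1, Pia); (Vik, 1, 1, Vik); (Vik, 2, 2, Vik); (Vik, 2, 2, Xin); (Wendy, 3, 3, Wendy); (Wendy, 7, 7, Wendy); (Xin, 2, 2, Vik); (Xin, 2, 2, Xin); (NULL, NULL, NULL, Heidi)

LEFT JOIN keeps every row from `authors a`; unmatched rows get NULL for `authors b`'s columns.
Matching on a.auth_id = b.auth_id. A NULL in a compared column never satisfies the condition.
Matched pairs: 10; unmatched a rows kept: 1.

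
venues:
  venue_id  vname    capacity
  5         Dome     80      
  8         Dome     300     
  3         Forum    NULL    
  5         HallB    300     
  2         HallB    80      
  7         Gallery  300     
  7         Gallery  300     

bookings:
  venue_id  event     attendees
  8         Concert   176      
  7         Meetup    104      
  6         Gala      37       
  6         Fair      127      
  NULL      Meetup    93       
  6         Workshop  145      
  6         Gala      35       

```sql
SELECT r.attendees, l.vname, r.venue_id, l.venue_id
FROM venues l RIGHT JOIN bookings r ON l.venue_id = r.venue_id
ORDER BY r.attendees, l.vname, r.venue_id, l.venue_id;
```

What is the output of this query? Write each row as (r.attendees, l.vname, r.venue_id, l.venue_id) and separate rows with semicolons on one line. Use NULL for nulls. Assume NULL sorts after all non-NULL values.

RIGHT JOIN keeps every row from `bookings`; unmatched rows get NULL for `venues`'s columns.
Matching on l.venue_id = r.venue_id. A NULL in a compared column never satisfies the condition.
Matched pairs: 3; unmatched r rows kept: 5.

(35, NULL, 6, NULL); (37, NULL, 6, NULL); (93, NULL, NULL, NULL); (104, Gallery, 7, 7); (104, Gallery, 7, 7); (127, NULL, 6, NULL); (145, NULL, 6, NULL); (176, Dome, 8, 8)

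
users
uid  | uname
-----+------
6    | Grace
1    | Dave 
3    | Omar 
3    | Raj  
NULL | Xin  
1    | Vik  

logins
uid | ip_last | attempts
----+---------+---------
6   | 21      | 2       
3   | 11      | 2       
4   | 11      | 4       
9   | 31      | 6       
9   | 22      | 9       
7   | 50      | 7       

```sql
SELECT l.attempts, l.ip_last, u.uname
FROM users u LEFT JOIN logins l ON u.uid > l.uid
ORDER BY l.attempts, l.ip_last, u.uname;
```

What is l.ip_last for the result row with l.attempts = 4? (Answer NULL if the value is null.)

11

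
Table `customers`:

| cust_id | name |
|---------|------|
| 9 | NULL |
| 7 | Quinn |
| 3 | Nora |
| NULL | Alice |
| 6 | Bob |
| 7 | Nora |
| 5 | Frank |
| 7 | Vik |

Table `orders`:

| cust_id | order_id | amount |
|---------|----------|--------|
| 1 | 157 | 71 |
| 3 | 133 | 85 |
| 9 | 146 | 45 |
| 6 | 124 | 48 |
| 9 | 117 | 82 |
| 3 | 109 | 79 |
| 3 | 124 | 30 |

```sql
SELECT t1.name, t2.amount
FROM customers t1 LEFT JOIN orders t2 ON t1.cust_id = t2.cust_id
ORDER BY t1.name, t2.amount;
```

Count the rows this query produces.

11

LEFT JOIN keeps every row from `customers`; unmatched rows get NULL for `orders`'s columns.
Matching on t1.cust_id = t2.cust_id. A NULL in a compared column never satisfies the condition.
Matched pairs: 6; unmatched t1 rows kept: 5.
Total: 6 matched + 5 padded = 11 rows.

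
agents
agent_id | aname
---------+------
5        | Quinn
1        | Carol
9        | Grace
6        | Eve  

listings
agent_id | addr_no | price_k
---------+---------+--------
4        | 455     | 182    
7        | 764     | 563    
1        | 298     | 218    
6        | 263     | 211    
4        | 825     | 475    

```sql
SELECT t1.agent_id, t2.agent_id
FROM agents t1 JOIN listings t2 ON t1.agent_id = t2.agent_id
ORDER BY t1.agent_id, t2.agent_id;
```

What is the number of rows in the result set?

INNER JOIN keeps only pairs where the ON condition holds.
Matching on t1.agent_id = t2.agent_id.
Matched pairs: 2.
Total: 2 rows.

2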